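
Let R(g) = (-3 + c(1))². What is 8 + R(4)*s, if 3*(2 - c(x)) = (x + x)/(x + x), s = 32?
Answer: 584/9 ≈ 64.889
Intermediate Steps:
c(x) = 5/3 (c(x) = 2 - (x + x)/(3*(x + x)) = 2 - 2*x/(3*(2*x)) = 2 - 2*x*1/(2*x)/3 = 2 - ⅓*1 = 2 - ⅓ = 5/3)
R(g) = 16/9 (R(g) = (-3 + 5/3)² = (-4/3)² = 16/9)
8 + R(4)*s = 8 + (16/9)*32 = 8 + 512/9 = 584/9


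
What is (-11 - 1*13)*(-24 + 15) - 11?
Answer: 205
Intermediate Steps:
(-11 - 1*13)*(-24 + 15) - 11 = (-11 - 13)*(-9) - 11 = -24*(-9) - 11 = 216 - 11 = 205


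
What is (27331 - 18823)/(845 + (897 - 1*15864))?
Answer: -4254/7061 ≈ -0.60246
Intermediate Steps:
(27331 - 18823)/(845 + (897 - 1*15864)) = 8508/(845 + (897 - 15864)) = 8508/(845 - 14967) = 8508/(-14122) = 8508*(-1/14122) = -4254/7061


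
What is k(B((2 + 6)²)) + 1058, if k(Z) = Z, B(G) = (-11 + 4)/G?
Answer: 67705/64 ≈ 1057.9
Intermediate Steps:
B(G) = -7/G
k(B((2 + 6)²)) + 1058 = -7/(2 + 6)² + 1058 = -7/(8²) + 1058 = -7/64 + 1058 = 67705/64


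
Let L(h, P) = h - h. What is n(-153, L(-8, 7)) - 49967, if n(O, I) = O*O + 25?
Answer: -26533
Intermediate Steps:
L(h, P) = 0
n(O, I) = 25 + O**2 (n(O, I) = O**2 + 25 = 25 + O**2)
n(-153, L(-8, 7)) - 49967 = (25 + (-153)**2) - 49967 = (25 + 23409) - 49967 = 23434 - 49967 = -26533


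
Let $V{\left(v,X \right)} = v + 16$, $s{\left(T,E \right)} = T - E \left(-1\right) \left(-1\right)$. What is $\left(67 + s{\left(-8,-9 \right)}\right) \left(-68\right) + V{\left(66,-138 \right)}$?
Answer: $-4542$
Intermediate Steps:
$s{\left(T,E \right)} = T - E$ ($s{\left(T,E \right)} = T - - E \left(-1\right) = T - E$)
$V{\left(v,X \right)} = 16 + v$
$\left(67 + s{\left(-8,-9 \right)}\right) \left(-68\right) + V{\left(66,-138 \right)} = \left(67 - -1\right) \left(-68\right) + \left(16 + 66\right) = \left(67 + \left(-8 + 9\right)\right) \left(-68\right) + 82 = \left(67 + 1\right) \left(-68\right) + 82 = 68 \left(-68\right) + 82 = -4624 + 82 = -4542$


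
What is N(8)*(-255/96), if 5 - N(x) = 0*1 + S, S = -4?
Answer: -765/32 ≈ -23.906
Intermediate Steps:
N(x) = 9 (N(x) = 5 - (0*1 - 4) = 5 - (0 - 4) = 5 - 1*(-4) = 5 + 4 = 9)
N(8)*(-255/96) = 9*(-255/96) = 9*(-255*1/96) = 9*(-85/32) = -765/32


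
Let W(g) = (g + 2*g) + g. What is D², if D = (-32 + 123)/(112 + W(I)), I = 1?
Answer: 8281/13456 ≈ 0.61541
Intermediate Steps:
W(g) = 4*g (W(g) = 3*g + g = 4*g)
D = 91/116 (D = (-32 + 123)/(112 + 4*1) = 91/(112 + 4) = 91/116 ≈ 0.78448)
D² = (91/116)² = 8281/13456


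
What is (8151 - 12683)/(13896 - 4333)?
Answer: -4532/9563 ≈ -0.47391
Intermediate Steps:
(8151 - 12683)/(13896 - 4333) = -4532/9563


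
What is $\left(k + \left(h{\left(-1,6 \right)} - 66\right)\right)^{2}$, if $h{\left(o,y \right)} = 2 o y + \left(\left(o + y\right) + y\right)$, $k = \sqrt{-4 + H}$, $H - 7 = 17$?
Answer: $4509 - 268 \sqrt{5} \approx 3909.7$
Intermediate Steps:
$H = 24$ ($H = 7 + 17 = 24$)
$k = 2 \sqrt{5}$ ($k = \sqrt{-4 + 24} = \sqrt{20} = 2 \sqrt{5} \approx 4.4721$)
$h{\left(o,y \right)} = o + 2 y + 2 o y$ ($h{\left(o,y \right)} = 2 o y + \left(o + 2 y\right) = o + 2 y + 2 o y$)
$\left(k + \left(h{\left(-1,6 \right)} - 66\right)\right)^{2} = \left(2 \sqrt{5} + \left(\left(-1 + 2 \cdot 6 + 2 \left(-1\right) 6\right) - 66\right)\right)^{2} = \left(2 \sqrt{5} - 67\right)^{2} = \left(-67 + 2 \sqrt{5}\right)^{2}$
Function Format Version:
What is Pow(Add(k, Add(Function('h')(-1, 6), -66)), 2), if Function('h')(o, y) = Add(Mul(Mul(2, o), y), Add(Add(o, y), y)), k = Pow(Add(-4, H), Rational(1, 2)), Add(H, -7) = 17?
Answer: Add(4509, Mul(-268, Pow(5, Rational(1, 2)))) ≈ 3909.7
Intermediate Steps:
H = 24 (H = Add(7, 17) = 24)
k = Mul(2, Pow(5, Rational(1, 2))) (k = Pow(Add(-4, 24), Rational(1, 2)) = Pow(20, Rational(1, 2)) = Mul(2, Pow(5, Rational(1, 2))) ≈ 4.4721)
Function('h')(o, y) = Add(o, Mul(2, y), Mul(2, o, y)) (Function('h')(o, y) = Add(Mul(2, o, y), Add(o, Mul(2, y))) = Add(o, Mul(2, y), Mul(2, o, y)))
Pow(Add(k, Add(Function('h')(-1, 6), -66)), 2) = Pow(Add(Mul(2, Pow(5, Rational(1, 2))), Add(Add(-1, Mul(2, 6), Mul(2, -1, 6)), -66)), 2) = Pow(Add(Mul(2, Pow(5, Rational(1, 2))), Add(Add(-1, 12, -12), -66)), 2) = Pow(Add(Mul(2, Pow(5, Rational(1, 2))), Add(-1, -66)), 2) = Pow(Add(Mul(2, Pow(5, Rational(1, 2))), -67), 2) = Pow(Add(-67, Mul(2, Pow(5, Rational(1, 2)))), 2)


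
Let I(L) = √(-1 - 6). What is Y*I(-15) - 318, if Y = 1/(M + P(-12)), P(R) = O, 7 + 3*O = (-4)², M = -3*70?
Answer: -318 - I*√7/207 ≈ -318.0 - 0.012781*I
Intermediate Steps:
M = -210
O = 3 (O = -7/3 + (⅓)*(-4)² = -7/3 + (⅓)*16 = -7/3 + 16/3 = 3)
I(L) = I*√7 (I(L) = √(-7) = I*√7)
P(R) = 3
Y = -1/207 (Y = 1/(-210 + 3) = 1/(-207) = -1/207 ≈ -0.0048309)
Y*I(-15) - 318 = -I*√7/207 - 318 = -318 - I*√7/207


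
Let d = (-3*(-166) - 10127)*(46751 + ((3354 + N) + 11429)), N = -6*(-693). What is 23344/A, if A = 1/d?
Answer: -14766206768192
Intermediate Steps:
N = 4158
d = -632548268 (d = (-3*(-166) - 10127)*(46751 + ((3354 + 4158) + 11429)) = (498 - 10127)*(46751 + (7512 + 11429)) = -9629*(46751 + 18941) = -9629*65692 = -632548268)
A = -1/632548268 (A = 1/(-632548268) = -1/632548268 ≈ -1.5809e-9)
23344/A = 23344/(-1/632548268) = 23344*(-632548268) = -14766206768192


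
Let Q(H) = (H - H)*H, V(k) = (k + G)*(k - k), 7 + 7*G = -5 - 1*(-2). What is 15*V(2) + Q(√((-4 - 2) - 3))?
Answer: 0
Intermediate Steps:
G = -10/7 (G = -1 + (-5 - 1*(-2))/7 = -1 + (-5 + 2)/7 = -1 + (⅐)*(-3) = -1 - 3/7 = -10/7 ≈ -1.4286)
V(k) = 0 (V(k) = (k - 10/7)*(k - k) = (-10/7 + k)*0 = 0)
Q(H) = 0 (Q(H) = 0*H = 0)
15*V(2) + Q(√((-4 - 2) - 3)) = 15*0 + 0 = 0 + 0 = 0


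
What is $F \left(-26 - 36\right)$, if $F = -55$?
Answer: $3410$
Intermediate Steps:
$F \left(-26 - 36\right) = - 55 \left(-26 - 36\right) = \left(-55\right) \left(-62\right) = 3410$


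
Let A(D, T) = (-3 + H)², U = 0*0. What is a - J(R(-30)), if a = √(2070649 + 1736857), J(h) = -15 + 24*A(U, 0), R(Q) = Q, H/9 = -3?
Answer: -21585 + √3807506 ≈ -19634.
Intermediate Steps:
H = -27 (H = 9*(-3) = -27)
U = 0
A(D, T) = 900 (A(D, T) = (-3 - 27)² = (-30)² = 900)
J(h) = 21585 (J(h) = -15 + 24*900 = -15 + 21600 = 21585)
a = √3807506 ≈ 1951.3
a - J(R(-30)) = √3807506 - 1*21585 = √3807506 - 21585 = -21585 + √3807506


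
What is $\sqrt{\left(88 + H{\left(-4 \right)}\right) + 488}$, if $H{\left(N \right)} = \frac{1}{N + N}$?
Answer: $\frac{\sqrt{9214}}{4} \approx 23.997$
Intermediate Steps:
$H{\left(N \right)} = \frac{1}{2 N}$
$\sqrt{\left(88 + H{\left(-4 \right)}\right) + 488} = \sqrt{\left(88 + \frac{1}{2 \left(-4\right)}\right) + 488} = \sqrt{\left(88 + \frac{1}{2} \left(- \frac{1}{4}\right)\right) + 488} = \sqrt{\left(88 - \frac{1}{8}\right) + 488} = \sqrt{\frac{703}{8} + 488} = \sqrt{\frac{4607}{8}} = \frac{\sqrt{9214}}{4}$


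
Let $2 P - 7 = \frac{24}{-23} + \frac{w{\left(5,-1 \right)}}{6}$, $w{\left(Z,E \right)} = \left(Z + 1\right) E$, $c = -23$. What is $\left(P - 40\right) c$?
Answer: $863$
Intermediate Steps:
$w{\left(Z,E \right)} = E \left(1 + Z\right)$ ($w{\left(Z,E \right)} = \left(1 + Z\right) E = E \left(1 + Z\right)$)
$P = \frac{57}{23}$ ($P = \frac{7}{2} + \frac{\frac{24}{-23} + \frac{\left(-1\right) \left(1 + 5\right)}{6}}{2} = \frac{7}{2} + \frac{24 \left(- \frac{1}{23}\right) + \left(-1\right) 6 \cdot \frac{1}{6}}{2} = \frac{7}{2} + \frac{- \frac{24}{23} - 1}{2} = \frac{7}{2} + \frac{1}{2} \left(- \frac{47}{23}\right) = \frac{7}{2} - \frac{47}{46} = \frac{57}{23} \approx 2.4783$)
$\left(P - 40\right) c = \left(\frac{57}{23} - 40\right) \left(-23\right) = \left(- \frac{863}{23}\right) \left(-23\right) = 863$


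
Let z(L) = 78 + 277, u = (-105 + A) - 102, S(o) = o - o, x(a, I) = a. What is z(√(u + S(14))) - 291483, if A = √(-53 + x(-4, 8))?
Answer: -291128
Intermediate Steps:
S(o) = 0
A = I*√57 (A = √(-53 - 4) = √(-57) = I*√57 ≈ 7.5498*I)
u = -207 + I*√57 (u = (-105 + I*√57) - 102 = -207 + I*√57 ≈ -207.0 + 7.5498*I)
z(L) = 355
z(√(u + S(14))) - 291483 = 355 - 291483 = -291128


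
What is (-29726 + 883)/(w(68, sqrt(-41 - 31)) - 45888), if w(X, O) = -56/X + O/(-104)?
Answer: 517156381386320/822788819561801 - 650178906*I*sqrt(2)/822788819561801 ≈ 0.62854 - 1.1175e-6*I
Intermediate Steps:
w(X, O) = -56/X - O/104 (w(X, O) = -56/X + O*(-1/104) = -56/X - O/104)
(-29726 + 883)/(w(68, sqrt(-41 - 31)) - 45888) = (-29726 + 883)/((-56/68 - sqrt(-41 - 31)/104) - 45888) = -28843/((-56*1/68 - 3*I*sqrt(2)/52) - 45888) = -28843/((-14/17 - 3*I*sqrt(2)/52) - 45888) = -28843/(-780110/17 - 3*I*sqrt(2)/52)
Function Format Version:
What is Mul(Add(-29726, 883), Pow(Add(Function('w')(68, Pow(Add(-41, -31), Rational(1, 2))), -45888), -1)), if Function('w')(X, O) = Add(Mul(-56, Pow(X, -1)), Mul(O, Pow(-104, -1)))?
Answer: Add(Rational(517156381386320, 822788819561801), Mul(Rational(-650178906, 822788819561801), I, Pow(2, Rational(1, 2)))) ≈ Add(0.62854, Mul(-1.1175e-6, I))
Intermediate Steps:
Function('w')(X, O) = Add(Mul(-56, Pow(X, -1)), Mul(Rational(-1, 104), O)) (Function('w')(X, O) = Add(Mul(-56, Pow(X, -1)), Mul(O, Rational(-1, 104))) = Add(Mul(-56, Pow(X, -1)), Mul(Rational(-1, 104), O)))
Mul(Add(-29726, 883), Pow(Add(Function('w')(68, Pow(Add(-41, -31), Rational(1, 2))), -45888), -1)) = Mul(Add(-29726, 883), Pow(Add(Add(Mul(-56, Pow(68, -1)), Mul(Rational(-1, 104), Pow(Add(-41, -31), Rational(1, 2)))), -45888), -1)) = Mul(-28843, Pow(Add(Add(Mul(-56, Rational(1, 68)), Mul(Rational(-1, 104), Pow(-72, Rational(1, 2)))), -45888), -1)) = Mul(-28843, Pow(Add(Add(Rational(-14, 17), Mul(Rational(-1, 104), Mul(6, I, Pow(2, Rational(1, 2))))), -45888), -1)) = Mul(-28843, Pow(Add(Add(Rational(-14, 17), Mul(Rational(-3, 52), I, Pow(2, Rational(1, 2)))), -45888), -1)) = Mul(-28843, Pow(Add(Rational(-780110, 17), Mul(Rational(-3, 52), I, Pow(2, Rational(1, 2)))), -1))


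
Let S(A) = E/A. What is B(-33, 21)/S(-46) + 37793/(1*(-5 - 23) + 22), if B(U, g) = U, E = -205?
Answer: -7756673/1230 ≈ -6306.2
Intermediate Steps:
S(A) = -205/A
B(-33, 21)/S(-46) + 37793/(1*(-5 - 23) + 22) = -33/((-205/(-46))) + 37793/(1*(-5 - 23) + 22) = -33/((-205*(-1/46))) + 37793/(1*(-28) + 22) = -33/205/46 + 37793/(-28 + 22) = -33*46/205 + 37793/(-6) = -1518/205 + 37793*(-⅙) = -1518/205 - 37793/6 = -7756673/1230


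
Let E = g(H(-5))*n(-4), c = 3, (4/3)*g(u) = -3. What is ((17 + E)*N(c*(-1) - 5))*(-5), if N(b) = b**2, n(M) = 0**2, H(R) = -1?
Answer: -5440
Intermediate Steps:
g(u) = -9/4 (g(u) = (3/4)*(-3) = -9/4)
n(M) = 0
E = 0 (E = -9/4*0 = 0)
((17 + E)*N(c*(-1) - 5))*(-5) = ((17 + 0)*(3*(-1) - 5)**2)*(-5) = (17*(-3 - 5)**2)*(-5) = (17*(-8)**2)*(-5) = (17*64)*(-5) = 1088*(-5) = -5440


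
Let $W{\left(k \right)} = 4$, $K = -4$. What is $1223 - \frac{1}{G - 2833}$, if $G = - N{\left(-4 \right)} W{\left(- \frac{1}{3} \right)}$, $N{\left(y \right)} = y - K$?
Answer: $\frac{3464760}{2833} \approx 1223.0$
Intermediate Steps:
$N{\left(y \right)} = 4 + y$ ($N{\left(y \right)} = y - -4 = y + 4 = 4 + y$)
$G = 0$ ($G = - (4 - 4) 4 = \left(-1\right) 0 \cdot 4 = 0 \cdot 4 = 0$)
$1223 - \frac{1}{G - 2833} = 1223 - \frac{1}{0 - 2833} = 1223 - \frac{1}{-2833} = 1223 - - \frac{1}{2833} = 1223 + \frac{1}{2833} = \frac{3464760}{2833}$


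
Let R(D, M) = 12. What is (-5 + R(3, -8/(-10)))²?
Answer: 49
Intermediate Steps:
(-5 + R(3, -8/(-10)))² = (-5 + 12)² = 7² = 49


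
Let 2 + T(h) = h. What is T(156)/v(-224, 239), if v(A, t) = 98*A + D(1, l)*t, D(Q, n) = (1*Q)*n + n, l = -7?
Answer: -11/1807 ≈ -0.0060874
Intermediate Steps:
T(h) = -2 + h
D(Q, n) = n + Q*n (D(Q, n) = Q*n + n = n + Q*n)
v(A, t) = -14*t + 98*A (v(A, t) = 98*A + (-7*(1 + 1))*t = 98*A + (-7*2)*t = 98*A - 14*t = -14*t + 98*A)
T(156)/v(-224, 239) = (-2 + 156)/(-14*239 + 98*(-224)) = 154/(-3346 - 21952) = 154/(-25298) = 154*(-1/25298) = -11/1807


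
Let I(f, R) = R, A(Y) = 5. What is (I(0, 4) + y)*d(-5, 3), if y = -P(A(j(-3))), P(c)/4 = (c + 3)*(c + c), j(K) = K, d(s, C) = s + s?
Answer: 3160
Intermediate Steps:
d(s, C) = 2*s
P(c) = 8*c*(3 + c) (P(c) = 4*((c + 3)*(c + c)) = 4*((3 + c)*(2*c)) = 4*(2*c*(3 + c)) = 8*c*(3 + c))
y = -320 (y = -8*5*(3 + 5) = -8*5*8 = -1*320 = -320)
(I(0, 4) + y)*d(-5, 3) = (4 - 320)*(2*(-5)) = -316*(-10) = 3160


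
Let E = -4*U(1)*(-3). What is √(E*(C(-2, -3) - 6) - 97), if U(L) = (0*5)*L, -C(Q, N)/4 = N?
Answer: I*√97 ≈ 9.8489*I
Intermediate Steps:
C(Q, N) = -4*N
U(L) = 0 (U(L) = 0*L = 0)
E = 0 (E = -4*0*(-3) = 0*(-3) = 0)
√(E*(C(-2, -3) - 6) - 97) = √(0*(-4*(-3) - 6) - 97) = √(0*(12 - 6) - 97) = √(0*6 - 97) = √(0 - 97) = √(-97) = I*√97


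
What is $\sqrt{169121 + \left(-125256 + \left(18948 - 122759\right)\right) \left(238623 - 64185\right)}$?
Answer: $5 i \sqrt{1598312809} \approx 1.9989 \cdot 10^{5} i$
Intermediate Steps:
$\sqrt{169121 + \left(-125256 + \left(18948 - 122759\right)\right) \left(238623 - 64185\right)} = \sqrt{169121 + \left(-125256 - 103811\right) 174438} = \sqrt{169121 - 39957989346} = \sqrt{-39957820225} = 5 i \sqrt{1598312809}$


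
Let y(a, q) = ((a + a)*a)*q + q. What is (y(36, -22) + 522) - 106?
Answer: -56630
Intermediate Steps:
y(a, q) = q + 2*q*a**2 (y(a, q) = ((2*a)*a)*q + q = (2*a**2)*q + q = 2*q*a**2 + q = q + 2*q*a**2)
(y(36, -22) + 522) - 106 = (-22*(1 + 2*36**2) + 522) - 106 = (-22*(1 + 2*1296) + 522) - 106 = (-22*(1 + 2592) + 522) - 106 = (-22*2593 + 522) - 106 = (-57046 + 522) - 106 = -56524 - 106 = -56630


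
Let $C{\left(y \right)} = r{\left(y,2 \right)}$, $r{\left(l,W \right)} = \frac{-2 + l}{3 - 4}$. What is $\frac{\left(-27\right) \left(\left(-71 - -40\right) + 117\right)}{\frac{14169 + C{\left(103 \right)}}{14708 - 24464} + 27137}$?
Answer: $- \frac{2831679}{33091813} \approx -0.08557$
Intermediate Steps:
$r{\left(l,W \right)} = 2 - l$ ($r{\left(l,W \right)} = \frac{-2 + l}{-1} = \left(-2 + l\right) \left(-1\right) = 2 - l$)
$C{\left(y \right)} = 2 - y$
$\frac{\left(-27\right) \left(\left(-71 - -40\right) + 117\right)}{\frac{14169 + C{\left(103 \right)}}{14708 - 24464} + 27137} = \frac{\left(-27\right) \left(\left(-71 - -40\right) + 117\right)}{\frac{14169 + \left(2 - 103\right)}{14708 - 24464} + 27137} = \frac{\left(-27\right) \left(\left(-71 + 40\right) + 117\right)}{\frac{14169 + \left(2 - 103\right)}{-9756} + 27137} = \frac{\left(-27\right) \left(-31 + 117\right)}{\left(14169 - 101\right) \left(- \frac{1}{9756}\right) + 27137} = \frac{\left(-27\right) 86}{14068 \left(- \frac{1}{9756}\right) + 27137} = - \frac{2322}{- \frac{3517}{2439} + 27137} = - \frac{2322}{\frac{66183626}{2439}} = \left(-2322\right) \frac{2439}{66183626} = - \frac{2831679}{33091813}$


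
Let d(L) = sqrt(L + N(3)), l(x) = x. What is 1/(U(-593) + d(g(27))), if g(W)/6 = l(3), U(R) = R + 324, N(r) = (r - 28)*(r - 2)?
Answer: -269/72368 - I*sqrt(7)/72368 ≈ -0.0037171 - 3.656e-5*I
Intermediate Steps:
N(r) = (-28 + r)*(-2 + r)
U(R) = 324 + R
g(W) = 18 (g(W) = 6*3 = 18)
d(L) = sqrt(-25 + L) (d(L) = sqrt(L + (56 + 3**2 - 30*3)) = sqrt(L + (56 + 9 - 90)) = sqrt(L - 25) = sqrt(-25 + L))
1/(U(-593) + d(g(27))) = 1/((324 - 593) + sqrt(-25 + 18)) = 1/(-269 + sqrt(-7)) = 1/(-269 + I*sqrt(7))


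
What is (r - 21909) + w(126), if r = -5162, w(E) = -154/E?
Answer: -243650/9 ≈ -27072.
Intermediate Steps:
(r - 21909) + w(126) = (-5162 - 21909) - 154/126 = -27071 - 154*1/126 = -27071 - 11/9 = -243650/9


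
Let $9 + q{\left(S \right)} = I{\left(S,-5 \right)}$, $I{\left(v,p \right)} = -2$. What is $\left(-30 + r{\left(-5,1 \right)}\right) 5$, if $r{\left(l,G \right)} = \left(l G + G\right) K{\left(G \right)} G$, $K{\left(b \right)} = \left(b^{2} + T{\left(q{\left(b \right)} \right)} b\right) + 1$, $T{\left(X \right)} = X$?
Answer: $30$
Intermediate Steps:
$q{\left(S \right)} = -11$ ($q{\left(S \right)} = -9 - 2 = -11$)
$K{\left(b \right)} = 1 + b^{2} - 11 b$ ($K{\left(b \right)} = \left(b^{2} - 11 b\right) + 1 = 1 + b^{2} - 11 b$)
$r{\left(l,G \right)} = G \left(G + G l\right) \left(1 + G^{2} - 11 G\right)$ ($r{\left(l,G \right)} = \left(l G + G\right) \left(1 + G^{2} - 11 G\right) G = \left(G l + G\right) \left(1 + G^{2} - 11 G\right) G = \left(G + G l\right) \left(1 + G^{2} - 11 G\right) G = G \left(G + G l\right) \left(1 + G^{2} - 11 G\right)$)
$\left(-30 + r{\left(-5,1 \right)}\right) 5 = \left(-30 + 1^{2} \left(1 - 5\right) \left(1 + 1^{2} - 11\right)\right) 5 = \left(-30 + 1 \left(-4\right) \left(1 + 1 - 11\right)\right) 5 = \left(-30 + 1 \left(-4\right) \left(-9\right)\right) 5 = \left(-30 + 36\right) 5 = 6 \cdot 5 = 30$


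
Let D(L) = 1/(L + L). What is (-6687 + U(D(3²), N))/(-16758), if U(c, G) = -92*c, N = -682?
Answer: 60229/150822 ≈ 0.39934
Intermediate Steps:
D(L) = 1/(2*L)
(-6687 + U(D(3²), N))/(-16758) = (-6687 - 46/(3²))/(-16758) = (-6687 - 46/9)*(-1/16758) = -60229/9*(-1/16758) = 60229/150822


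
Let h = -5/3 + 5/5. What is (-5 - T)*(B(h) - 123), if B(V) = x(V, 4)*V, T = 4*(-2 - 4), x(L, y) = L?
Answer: -20957/9 ≈ -2328.6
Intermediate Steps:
T = -24 (T = 4*(-6) = -24)
h = -⅔ (h = -5*⅓ + 5*(⅕) = -5/3 + 1 = -⅔ ≈ -0.66667)
B(V) = V² (B(V) = V*V = V²)
(-5 - T)*(B(h) - 123) = (-5 - 1*(-24))*((-⅔)² - 123) = (-5 + 24)*(4/9 - 123) = 19*(-1103/9) = -20957/9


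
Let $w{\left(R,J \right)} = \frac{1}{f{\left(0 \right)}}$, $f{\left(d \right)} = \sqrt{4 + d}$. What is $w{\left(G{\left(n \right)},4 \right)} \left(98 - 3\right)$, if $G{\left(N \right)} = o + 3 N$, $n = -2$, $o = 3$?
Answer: $\frac{95}{2} \approx 47.5$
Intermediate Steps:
$G{\left(N \right)} = 3 + 3 N$
$w{\left(R,J \right)} = \frac{1}{2}$ ($w{\left(R,J \right)} = \frac{1}{\sqrt{4 + 0}} = \frac{1}{\sqrt{4}} = \frac{1}{2}$)
$w{\left(G{\left(n \right)},4 \right)} \left(98 - 3\right) = \frac{98 - 3}{2} = \frac{1}{2} \cdot 95 = \frac{95}{2}$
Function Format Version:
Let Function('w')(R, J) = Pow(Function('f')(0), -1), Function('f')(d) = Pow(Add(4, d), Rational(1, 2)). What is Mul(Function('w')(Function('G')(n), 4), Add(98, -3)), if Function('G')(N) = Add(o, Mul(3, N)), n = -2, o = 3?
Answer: Rational(95, 2) ≈ 47.500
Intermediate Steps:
Function('G')(N) = Add(3, Mul(3, N))
Function('w')(R, J) = Rational(1, 2) (Function('w')(R, J) = Pow(Pow(Add(4, 0), Rational(1, 2)), -1) = Pow(Pow(4, Rational(1, 2)), -1) = Pow(2, -1) = Rational(1, 2))
Mul(Function('w')(Function('G')(n), 4), Add(98, -3)) = Mul(Rational(1, 2), Add(98, -3)) = Mul(Rational(1, 2), 95) = Rational(95, 2)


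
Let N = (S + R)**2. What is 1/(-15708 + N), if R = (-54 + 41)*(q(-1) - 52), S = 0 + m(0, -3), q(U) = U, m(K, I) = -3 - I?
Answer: 1/459013 ≈ 2.1786e-6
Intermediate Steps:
S = 0 (S = 0 + (-3 - 1*(-3)) = 0 + (-3 + 3) = 0 + 0 = 0)
R = 689 (R = (-54 + 41)*(-1 - 52) = -13*(-53) = 689)
N = 474721 (N = (0 + 689)**2 = 689**2 = 474721)
1/(-15708 + N) = 1/(-15708 + 474721) = 1/459013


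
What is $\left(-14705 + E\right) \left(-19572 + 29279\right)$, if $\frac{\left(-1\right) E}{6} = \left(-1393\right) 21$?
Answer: $1561011791$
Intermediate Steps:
$E = 175518$ ($E = - 6 \left(\left(-1393\right) 21\right) = \left(-6\right) \left(-29253\right) = 175518$)
$\left(-14705 + E\right) \left(-19572 + 29279\right) = \left(-14705 + 175518\right) \left(-19572 + 29279\right) = 160813 \cdot 9707 = 1561011791$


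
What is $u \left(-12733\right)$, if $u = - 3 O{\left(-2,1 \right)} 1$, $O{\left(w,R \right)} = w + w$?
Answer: $-152796$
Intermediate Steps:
$O{\left(w,R \right)} = 2 w$
$u = 12$ ($u = - 3 \cdot 2 \left(-2\right) 1 = \left(-3\right) \left(-4\right) 1 = 12 \cdot 1 = 12$)
$u \left(-12733\right) = 12 \left(-12733\right) = -152796$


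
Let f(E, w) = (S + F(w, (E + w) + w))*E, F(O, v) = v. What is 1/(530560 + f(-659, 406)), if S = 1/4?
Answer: 4/1718273 ≈ 2.3279e-6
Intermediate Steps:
S = 1/4 ≈ 0.25000
f(E, w) = E*(1/4 + E + 2*w) (f(E, w) = (1/4 + ((E + w) + w))*E = (1/4 + (E + 2*w))*E = (1/4 + E + 2*w)*E = E*(1/4 + E + 2*w))
1/(530560 + f(-659, 406)) = 1/(530560 + (1/4)*(-659)*(1 + 4*(-659) + 8*406)) = 1/(530560 + (1/4)*(-659)*(1 - 2636 + 3248)) = 1/(530560 + (1/4)*(-659)*613) = 1/(530560 - 403967/4) = 1/(1718273/4) = 4/1718273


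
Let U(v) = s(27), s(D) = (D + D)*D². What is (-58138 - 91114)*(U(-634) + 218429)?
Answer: -38476419340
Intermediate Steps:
s(D) = 2*D³ (s(D) = (2*D)*D² = 2*D³)
U(v) = 39366 (U(v) = 2*27³ = 2*19683 = 39366)
(-58138 - 91114)*(U(-634) + 218429) = (-58138 - 91114)*(39366 + 218429) = -149252*257795 = -38476419340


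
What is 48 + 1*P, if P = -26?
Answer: 22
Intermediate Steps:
48 + 1*P = 48 + 1*(-26) = 48 - 26 = 22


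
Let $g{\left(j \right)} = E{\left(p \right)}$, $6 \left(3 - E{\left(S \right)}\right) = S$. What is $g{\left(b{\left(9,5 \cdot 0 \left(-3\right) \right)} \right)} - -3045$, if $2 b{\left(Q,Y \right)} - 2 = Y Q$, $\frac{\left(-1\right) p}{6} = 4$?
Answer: $3052$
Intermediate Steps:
$p = -24$ ($p = \left(-6\right) 4 = -24$)
$E{\left(S \right)} = 3 - \frac{S}{6}$
$b{\left(Q,Y \right)} = 1 + \frac{Q Y}{2}$ ($b{\left(Q,Y \right)} = 1 + \frac{Y Q}{2} = 1 + \frac{Q Y}{2}$)
$g{\left(j \right)} = 7$ ($g{\left(j \right)} = 3 - -4 = 3 + 4 = 7$)
$g{\left(b{\left(9,5 \cdot 0 \left(-3\right) \right)} \right)} - -3045 = 7 - -3045 = 7 + 3045 = 3052$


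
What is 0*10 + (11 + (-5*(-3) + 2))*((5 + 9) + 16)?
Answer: 840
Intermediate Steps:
0*10 + (11 + (-5*(-3) + 2))*((5 + 9) + 16) = 0 + (11 + (15 + 2))*(14 + 16) = 0 + (11 + 17)*30 = 0 + 28*30 = 0 + 840 = 840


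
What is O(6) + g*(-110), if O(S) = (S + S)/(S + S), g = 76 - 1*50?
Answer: -2859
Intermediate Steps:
g = 26 (g = 76 - 50 = 26)
O(S) = 1 (O(S) = (2*S)/((2*S)) = (2*S)*(1/(2*S)) = 1)
O(6) + g*(-110) = 1 + 26*(-110) = 1 - 2860 = -2859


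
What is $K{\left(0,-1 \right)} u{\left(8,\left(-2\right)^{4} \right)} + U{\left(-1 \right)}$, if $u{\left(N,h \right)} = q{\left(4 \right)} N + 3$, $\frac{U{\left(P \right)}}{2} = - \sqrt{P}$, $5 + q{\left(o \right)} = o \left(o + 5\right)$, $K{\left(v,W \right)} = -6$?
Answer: $-1506 - 2 i \approx -1506.0 - 2.0 i$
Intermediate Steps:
$q{\left(o \right)} = -5 + o \left(5 + o\right)$ ($q{\left(o \right)} = -5 + o \left(o + 5\right) = -5 + o \left(5 + o\right)$)
$U{\left(P \right)} = - 2 \sqrt{P}$ ($U{\left(P \right)} = 2 \left(- \sqrt{P}\right) = - 2 \sqrt{P}$)
$u{\left(N,h \right)} = 3 + 31 N$ ($u{\left(N,h \right)} = \left(-5 + 4^{2} + 5 \cdot 4\right) N + 3 = \left(-5 + 16 + 20\right) N + 3 = 31 N + 3 = 3 + 31 N$)
$K{\left(0,-1 \right)} u{\left(8,\left(-2\right)^{4} \right)} + U{\left(-1 \right)} = - 6 \left(3 + 31 \cdot 8\right) - 2 \sqrt{-1} = - 6 \left(3 + 248\right) - 2 i = \left(-6\right) 251 - 2 i = -1506 - 2 i$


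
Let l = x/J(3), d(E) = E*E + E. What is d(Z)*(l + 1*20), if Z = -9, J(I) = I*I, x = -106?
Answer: 592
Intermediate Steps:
J(I) = I²
d(E) = E + E² (d(E) = E² + E = E + E²)
l = -106/9 (l = -106/(3²) = -106/9 ≈ -11.778)
d(Z)*(l + 1*20) = (-9*(1 - 9))*(-106/9 + 1*20) = (-9*(-8))*(-106/9 + 20) = 72*(74/9) = 592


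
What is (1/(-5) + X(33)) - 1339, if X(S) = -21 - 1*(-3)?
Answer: -6786/5 ≈ -1357.2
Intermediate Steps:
X(S) = -18 (X(S) = -21 + 3 = -18)
(1/(-5) + X(33)) - 1339 = (1/(-5) - 18) - 1339 = (-⅕ - 18) - 1339 = -91/5 - 1339 = -6786/5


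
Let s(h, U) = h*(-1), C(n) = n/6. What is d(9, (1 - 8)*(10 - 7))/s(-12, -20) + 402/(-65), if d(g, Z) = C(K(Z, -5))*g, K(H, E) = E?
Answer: -3541/520 ≈ -6.8096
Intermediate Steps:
C(n) = n/6 (C(n) = n*(⅙) = n/6)
s(h, U) = -h
d(g, Z) = -5*g/6 (d(g, Z) = ((⅙)*(-5))*g = -5*g/6)
d(9, (1 - 8)*(10 - 7))/s(-12, -20) + 402/(-65) = (-⅚*9)/((-1*(-12))) + 402/(-65) = -15/2/12 + 402*(-1/65) = -15/2*1/12 - 402/65 = -5/8 - 402/65 = -3541/520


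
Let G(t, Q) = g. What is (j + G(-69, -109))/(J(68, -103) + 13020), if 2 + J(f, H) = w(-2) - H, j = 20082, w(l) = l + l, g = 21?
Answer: 20103/13117 ≈ 1.5326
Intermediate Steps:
w(l) = 2*l
G(t, Q) = 21
J(f, H) = -6 - H (J(f, H) = -2 + (2*(-2) - H) = -2 + (-4 - H) = -6 - H)
(j + G(-69, -109))/(J(68, -103) + 13020) = (20082 + 21)/((-6 - 1*(-103)) + 13020) = 20103/((-6 + 103) + 13020) = 20103/(97 + 13020) = 20103/13117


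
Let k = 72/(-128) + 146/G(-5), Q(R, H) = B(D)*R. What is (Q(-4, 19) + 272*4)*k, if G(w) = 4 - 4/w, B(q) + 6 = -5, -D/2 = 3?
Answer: 405539/12 ≈ 33795.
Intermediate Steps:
D = -6 (D = -2*3 = -6)
B(q) = -11 (B(q) = -6 - 5 = -11)
Q(R, H) = -11*R
k = 1433/48 (k = 72/(-128) + 146/(4 - 4/(-5)) = 72*(-1/128) + 146/(4 - 4*(-⅕)) = -9/16 + 146/(4 + ⅘) = -9/16 + 146/(24/5) = -9/16 + 146*(5/24) = -9/16 + 365/12 = 1433/48 ≈ 29.854)
(Q(-4, 19) + 272*4)*k = (-11*(-4) + 272*4)*(1433/48) = (44 + 1088)*(1433/48) = 1132*(1433/48) = 405539/12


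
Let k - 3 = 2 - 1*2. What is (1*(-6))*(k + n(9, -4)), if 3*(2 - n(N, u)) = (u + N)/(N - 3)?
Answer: -85/3 ≈ -28.333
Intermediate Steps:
n(N, u) = 2 - (N + u)/(3*(-3 + N)) (n(N, u) = 2 - (u + N)/(3*(N - 3)) = 2 - (N + u)/(3*(-3 + N)))
k = 3 (k = 3 + (2 - 1*2) = 3 + (2 - 2) = 3 + 0 = 3)
(1*(-6))*(k + n(9, -4)) = (1*(-6))*(3 + (-18 - 1*(-4) + 5*9)/(3*(-3 + 9))) = -6*(3 + (⅓)*(-18 + 4 + 45)/6) = -6*(3 + (⅓)*(⅙)*31) = -6*(3 + 31/18) = -6*85/18 = -85/3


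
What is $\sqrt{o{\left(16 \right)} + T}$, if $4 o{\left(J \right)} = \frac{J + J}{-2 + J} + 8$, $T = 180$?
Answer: $\frac{3 \sqrt{994}}{7} \approx 13.512$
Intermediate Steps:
$o{\left(J \right)} = 2 + \frac{J}{2 \left(-2 + J\right)}$ ($o{\left(J \right)} = \frac{\frac{J + J}{-2 + J} + 8}{4} = \frac{\frac{2 J}{-2 + J} + 8}{4} = \frac{8 + \frac{2 J}{-2 + J}}{4} = 2 + \frac{J}{2 \left(-2 + J\right)}$)
$\sqrt{o{\left(16 \right)} + T} = \sqrt{\frac{-8 + 5 \cdot 16}{2 \left(-2 + 16\right)} + 180} = \sqrt{\frac{-8 + 80}{2 \cdot 14} + 180} = \sqrt{\frac{1}{2} \cdot \frac{1}{14} \cdot 72 + 180} = \sqrt{\frac{18}{7} + 180} = \sqrt{\frac{1278}{7}} = \frac{3 \sqrt{994}}{7}$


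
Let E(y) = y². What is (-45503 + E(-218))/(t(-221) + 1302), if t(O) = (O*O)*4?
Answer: 2021/196666 ≈ 0.010276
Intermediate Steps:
t(O) = 4*O² (t(O) = O²*4 = 4*O²)
(-45503 + E(-218))/(t(-221) + 1302) = (-45503 + (-218)²)/(4*(-221)² + 1302) = (-45503 + 47524)/(4*48841 + 1302) = 2021/(195364 + 1302) = 2021/196666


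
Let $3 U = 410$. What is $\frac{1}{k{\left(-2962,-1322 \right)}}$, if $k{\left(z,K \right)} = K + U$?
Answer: $- \frac{3}{3556} \approx -0.00084364$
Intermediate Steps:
$U = \frac{410}{3}$ ($U = \frac{1}{3} \cdot 410 = \frac{410}{3} \approx 136.67$)
$k{\left(z,K \right)} = \frac{410}{3} + K$ ($k{\left(z,K \right)} = K + \frac{410}{3} = \frac{410}{3} + K$)
$\frac{1}{k{\left(-2962,-1322 \right)}} = \frac{1}{\frac{410}{3} - 1322} = \frac{1}{- \frac{3556}{3}} = - \frac{3}{3556}$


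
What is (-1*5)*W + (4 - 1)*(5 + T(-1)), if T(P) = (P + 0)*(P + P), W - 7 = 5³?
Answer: -639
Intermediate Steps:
W = 132 (W = 7 + 5³ = 7 + 125 = 132)
T(P) = 2*P² (T(P) = P*(2*P) = 2*P²)
(-1*5)*W + (4 - 1)*(5 + T(-1)) = -1*5*132 + (4 - 1)*(5 + 2*(-1)²) = -5*132 + 3*(5 + 2*1) = -660 + 3*(5 + 2) = -660 + 3*7 = -660 + 21 = -639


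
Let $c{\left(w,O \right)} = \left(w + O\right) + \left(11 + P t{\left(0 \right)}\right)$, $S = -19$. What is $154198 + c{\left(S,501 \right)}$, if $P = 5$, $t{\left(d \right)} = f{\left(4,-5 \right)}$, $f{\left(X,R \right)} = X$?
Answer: $154711$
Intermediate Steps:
$t{\left(d \right)} = 4$
$c{\left(w,O \right)} = 31 + O + w$ ($c{\left(w,O \right)} = \left(w + O\right) + \left(11 + 5 \cdot 4\right) = \left(O + w\right) + \left(11 + 20\right) = \left(O + w\right) + 31 = 31 + O + w$)
$154198 + c{\left(S,501 \right)} = 154198 + \left(31 + 501 - 19\right) = 154198 + 513 = 154711$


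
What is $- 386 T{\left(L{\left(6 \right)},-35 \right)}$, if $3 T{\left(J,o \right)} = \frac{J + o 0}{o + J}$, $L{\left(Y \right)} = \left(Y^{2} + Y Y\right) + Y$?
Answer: $- \frac{10036}{43} \approx -233.4$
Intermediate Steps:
$L{\left(Y \right)} = Y + 2 Y^{2}$ ($L{\left(Y \right)} = \left(Y^{2} + Y^{2}\right) + Y = 2 Y^{2} + Y = Y + 2 Y^{2}$)
$T{\left(J,o \right)} = \frac{J}{3 \left(J + o\right)}$ ($T{\left(J,o \right)} = \frac{\left(J + o 0\right) \frac{1}{o + J}}{3} = \frac{\left(J + 0\right) \frac{1}{J + o}}{3} = \frac{J \frac{1}{J + o}}{3} = \frac{J}{3 \left(J + o\right)}$)
$- 386 T{\left(L{\left(6 \right)},-35 \right)} = - 386 \frac{6 \left(1 + 2 \cdot 6\right)}{3 \left(6 \left(1 + 2 \cdot 6\right) - 35\right)} = - 386 \frac{6 \left(1 + 12\right)}{3 \left(6 \left(1 + 12\right) - 35\right)} = - 386 \frac{6 \cdot 13}{3 \left(6 \cdot 13 - 35\right)} = - 386 \cdot \frac{1}{3} \cdot 78 \frac{1}{78 - 35} = - 386 \cdot \frac{1}{3} \cdot 78 \cdot \frac{1}{43} = \left(-386\right) \frac{26}{43} = - \frac{10036}{43}$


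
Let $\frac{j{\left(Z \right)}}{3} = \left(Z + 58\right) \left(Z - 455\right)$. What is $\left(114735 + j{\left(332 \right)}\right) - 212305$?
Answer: $-241480$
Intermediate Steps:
$j{\left(Z \right)} = 3 \left(-455 + Z\right) \left(58 + Z\right)$ ($j{\left(Z \right)} = 3 \left(Z + 58\right) \left(Z - 455\right) = 3 \left(58 + Z\right) \left(-455 + Z\right) = 3 \left(-455 + Z\right) \left(58 + Z\right)$)
$\left(114735 + j{\left(332 \right)}\right) - 212305 = \left(114735 - \left(474582 - 330672\right)\right) - 212305 = \left(114735 - 143910\right) - 212305 = -29175 - 212305 = -241480$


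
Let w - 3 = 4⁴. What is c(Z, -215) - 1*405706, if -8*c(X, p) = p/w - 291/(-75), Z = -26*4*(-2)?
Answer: -5253897637/12950 ≈ -4.0571e+5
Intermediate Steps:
Z = 208 (Z = -104*(-2) = 208)
w = 259 (w = 3 + 4⁴ = 3 + 256 = 259)
c(X, p) = -97/200 - p/2072 (c(X, p) = -(p/259 - 291/(-75))/8 = -(p*(1/259) - 291*(-1/75))/8 = -(p/259 + 97/25)/8 = -(97/25 + p/259)/8 = -97/200 - p/2072)
c(Z, -215) - 1*405706 = (-97/200 - 1/2072*(-215)) - 1*405706 = (-97/200 + 215/2072) - 405706 = -4937/12950 - 405706 = -5253897637/12950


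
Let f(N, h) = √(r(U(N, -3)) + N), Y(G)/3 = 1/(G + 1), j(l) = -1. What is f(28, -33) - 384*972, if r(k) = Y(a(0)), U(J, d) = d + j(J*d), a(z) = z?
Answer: -373248 + √31 ≈ -3.7324e+5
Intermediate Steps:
U(J, d) = -1 + d (U(J, d) = d - 1 = -1 + d)
Y(G) = 3/(1 + G) (Y(G) = 3/(G + 1) = 3/(1 + G))
r(k) = 3 (r(k) = 3/(1 + 0) = 3/1 = 3*1 = 3)
f(N, h) = √(3 + N)
f(28, -33) - 384*972 = √(3 + 28) - 384*972 = √31 - 373248 = -373248 + √31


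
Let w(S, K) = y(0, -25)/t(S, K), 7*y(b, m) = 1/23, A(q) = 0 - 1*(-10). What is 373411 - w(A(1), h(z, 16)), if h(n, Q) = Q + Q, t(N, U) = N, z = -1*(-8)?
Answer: 601191709/1610 ≈ 3.7341e+5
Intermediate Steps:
A(q) = 10 (A(q) = 0 + 10 = 10)
z = 8
y(b, m) = 1/161 (y(b, m) = (1/7)/23 = (1/7)*(1/23) = 1/161)
h(n, Q) = 2*Q
w(S, K) = 1/(161*S)
373411 - w(A(1), h(z, 16)) = 373411 - 1/(161*10) = 373411 - 1*1/1610 = 373411 - 1/1610 = 601191709/1610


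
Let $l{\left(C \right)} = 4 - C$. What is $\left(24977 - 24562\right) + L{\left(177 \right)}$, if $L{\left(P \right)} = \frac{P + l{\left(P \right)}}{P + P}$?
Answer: $\frac{73457}{177} \approx 415.01$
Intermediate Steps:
$L{\left(P \right)} = \frac{2}{P}$ ($L{\left(P \right)} = \frac{P - \left(-4 + P\right)}{P + P} = \frac{4}{2 P} = 4 \frac{1}{2 P} = \frac{2}{P}$)
$\left(24977 - 24562\right) + L{\left(177 \right)} = \left(24977 - 24562\right) + \frac{2}{177} = 415 + 2 \cdot \frac{1}{177} = 415 + \frac{2}{177} = \frac{73457}{177}$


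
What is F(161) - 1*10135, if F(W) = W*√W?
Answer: -10135 + 161*√161 ≈ -8092.1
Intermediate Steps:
F(W) = W^(3/2)
F(161) - 1*10135 = 161^(3/2) - 1*10135 = 161*√161 - 10135 = -10135 + 161*√161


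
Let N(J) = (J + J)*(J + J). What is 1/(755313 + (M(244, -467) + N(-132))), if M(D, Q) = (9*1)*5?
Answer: 1/825054 ≈ 1.2120e-6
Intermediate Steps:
M(D, Q) = 45 (M(D, Q) = 9*5 = 45)
N(J) = 4*J**2 (N(J) = (2*J)*(2*J) = 4*J**2)
1/(755313 + (M(244, -467) + N(-132))) = 1/(755313 + (45 + 4*(-132)**2)) = 1/(755313 + (45 + 4*17424)) = 1/(755313 + (45 + 69696)) = 1/(755313 + 69741) = 1/825054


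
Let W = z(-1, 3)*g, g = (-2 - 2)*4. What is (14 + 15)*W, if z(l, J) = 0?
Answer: 0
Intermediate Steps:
g = -16 (g = -4*4 = -16)
W = 0 (W = 0*(-16) = 0)
(14 + 15)*W = (14 + 15)*0 = 29*0 = 0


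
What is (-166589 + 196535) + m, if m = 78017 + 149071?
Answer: 257034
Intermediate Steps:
m = 227088
(-166589 + 196535) + m = (-166589 + 196535) + 227088 = 29946 + 227088 = 257034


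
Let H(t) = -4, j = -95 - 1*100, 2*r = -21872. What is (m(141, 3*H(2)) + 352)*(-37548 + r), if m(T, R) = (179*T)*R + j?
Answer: 14676640124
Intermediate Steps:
r = -10936 (r = (½)*(-21872) = -10936)
j = -195 (j = -95 - 100 = -195)
m(T, R) = -195 + 179*R*T (m(T, R) = (179*T)*R - 195 = 179*R*T - 195 = -195 + 179*R*T)
(m(141, 3*H(2)) + 352)*(-37548 + r) = ((-195 + 179*(3*(-4))*141) + 352)*(-37548 - 10936) = ((-195 + 179*(-12)*141) + 352)*(-48484) = ((-195 - 302868) + 352)*(-48484) = (-303063 + 352)*(-48484) = -302711*(-48484) = 14676640124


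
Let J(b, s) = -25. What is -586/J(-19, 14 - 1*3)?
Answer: 586/25 ≈ 23.440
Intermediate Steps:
-586/J(-19, 14 - 1*3) = -586/(-25) = -586*(-1/25) = 586/25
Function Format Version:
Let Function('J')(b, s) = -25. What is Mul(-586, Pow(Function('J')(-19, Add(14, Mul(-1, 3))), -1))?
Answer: Rational(586, 25) ≈ 23.440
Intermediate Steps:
Mul(-586, Pow(Function('J')(-19, Add(14, Mul(-1, 3))), -1)) = Mul(-586, Pow(-25, -1)) = Mul(-586, Rational(-1, 25)) = Rational(586, 25)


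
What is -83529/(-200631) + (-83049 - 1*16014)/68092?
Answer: -4729150695/4553788684 ≈ -1.0385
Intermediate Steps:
-83529/(-200631) + (-83049 - 1*16014)/68092 = -83529*(-1/200631) + (-83049 - 16014)*(1/68092) = 27843/66877 - 99063*1/68092 = 27843/66877 - 99063/68092 = -4729150695/4553788684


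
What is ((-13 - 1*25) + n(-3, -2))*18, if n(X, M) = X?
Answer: -738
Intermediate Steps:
((-13 - 1*25) + n(-3, -2))*18 = ((-13 - 1*25) - 3)*18 = ((-13 - 25) - 3)*18 = (-38 - 3)*18 = -41*18 = -738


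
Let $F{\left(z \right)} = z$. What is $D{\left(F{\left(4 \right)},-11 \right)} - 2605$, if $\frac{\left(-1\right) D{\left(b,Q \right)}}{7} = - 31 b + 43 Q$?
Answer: $1574$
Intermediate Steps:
$D{\left(b,Q \right)} = - 301 Q + 217 b$ ($D{\left(b,Q \right)} = - 7 \left(- 31 b + 43 Q\right) = - 301 Q + 217 b$)
$D{\left(F{\left(4 \right)},-11 \right)} - 2605 = \left(\left(-301\right) \left(-11\right) + 217 \cdot 4\right) - 2605 = \left(3311 + 868\right) - 2605 = 4179 - 2605 = 1574$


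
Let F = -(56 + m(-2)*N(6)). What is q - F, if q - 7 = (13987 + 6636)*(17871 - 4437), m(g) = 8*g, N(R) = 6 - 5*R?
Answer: 277049829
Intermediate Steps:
q = 277049389 (q = 7 + (13987 + 6636)*(17871 - 4437) = 7 + 20623*13434 = 7 + 277049382 = 277049389)
F = -440 (F = -(56 + (8*(-2))*(6 - 5*6)) = -(56 - 16*(6 - 30)) = -(56 - 16*(-24)) = -(56 + 384) = -1*440 = -440)
q - F = 277049389 - 1*(-440) = 277049389 + 440 = 277049829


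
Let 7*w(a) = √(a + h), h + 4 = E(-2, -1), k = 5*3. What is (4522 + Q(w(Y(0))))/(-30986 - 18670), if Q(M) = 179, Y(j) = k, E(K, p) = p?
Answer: -1567/16552 ≈ -0.094671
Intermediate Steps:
k = 15
Y(j) = 15
h = -5 (h = -4 - 1 = -5)
w(a) = √(-5 + a)/7 (w(a) = √(a - 5)/7 = √(-5 + a)/7)
(4522 + Q(w(Y(0))))/(-30986 - 18670) = (4522 + 179)/(-30986 - 18670) = 4701/(-49656) = 4701*(-1/49656) = -1567/16552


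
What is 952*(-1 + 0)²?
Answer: 952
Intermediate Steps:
952*(-1 + 0)² = 952*(-1)² = 952*1 = 952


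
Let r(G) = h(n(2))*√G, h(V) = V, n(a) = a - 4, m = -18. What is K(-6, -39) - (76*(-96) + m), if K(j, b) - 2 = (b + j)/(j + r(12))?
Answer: 14587/2 + 15*√3 ≈ 7319.5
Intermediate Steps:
n(a) = -4 + a
r(G) = -2*√G (r(G) = (-4 + 2)*√G = -2*√G)
K(j, b) = 2 + (b + j)/(j - 4*√3)
K(-6, -39) - (76*(-96) + m) = (-39 - 8*√3 + 3*(-6))/(-6 - 4*√3) - (76*(-96) - 18) = (-39 - 8*√3 - 18)/(-6 - 4*√3) - (-7296 - 18) = (-57 - 8*√3)/(-6 - 4*√3) - 1*(-7314) = (-57 - 8*√3)/(-6 - 4*√3) + 7314 = 7314 + (-57 - 8*√3)/(-6 - 4*√3)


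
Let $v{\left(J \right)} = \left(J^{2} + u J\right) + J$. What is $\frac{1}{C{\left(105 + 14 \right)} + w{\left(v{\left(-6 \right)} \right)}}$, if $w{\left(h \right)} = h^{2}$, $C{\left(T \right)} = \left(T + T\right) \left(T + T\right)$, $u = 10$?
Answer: $\frac{1}{57544} \approx 1.7378 \cdot 10^{-5}$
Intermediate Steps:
$v{\left(J \right)} = J^{2} + 11 J$ ($v{\left(J \right)} = \left(J^{2} + 10 J\right) + J = J^{2} + 11 J$)
$C{\left(T \right)} = 4 T^{2}$ ($C{\left(T \right)} = 2 T 2 T = 4 T^{2}$)
$\frac{1}{C{\left(105 + 14 \right)} + w{\left(v{\left(-6 \right)} \right)}} = \frac{1}{4 \left(105 + 14\right)^{2} + \left(- 6 \left(11 - 6\right)\right)^{2}} = \frac{1}{4 \cdot 119^{2} + \left(\left(-6\right) 5\right)^{2}} = \frac{1}{4 \cdot 14161 + \left(-30\right)^{2}} = \frac{1}{56644 + 900} = \frac{1}{57544}$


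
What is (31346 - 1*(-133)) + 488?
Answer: 31967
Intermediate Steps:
(31346 - 1*(-133)) + 488 = (31346 + 133) + 488 = 31479 + 488 = 31967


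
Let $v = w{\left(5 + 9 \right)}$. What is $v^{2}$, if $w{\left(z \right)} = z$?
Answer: $196$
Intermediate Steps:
$v = 14$ ($v = 5 + 9 = 14$)
$v^{2} = 14^{2} = 196$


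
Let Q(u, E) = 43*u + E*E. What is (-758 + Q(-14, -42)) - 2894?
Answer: -2490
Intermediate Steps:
Q(u, E) = E² + 43*u (Q(u, E) = 43*u + E² = E² + 43*u)
(-758 + Q(-14, -42)) - 2894 = (-758 + ((-42)² + 43*(-14))) - 2894 = (-758 + (1764 - 602)) - 2894 = (-758 + 1162) - 2894 = 404 - 2894 = -2490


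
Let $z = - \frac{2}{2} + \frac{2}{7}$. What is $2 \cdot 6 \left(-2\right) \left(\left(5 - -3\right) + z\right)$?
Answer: $- \frac{1224}{7} \approx -174.86$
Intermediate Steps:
$z = - \frac{5}{7}$ ($z = \left(-2\right) \frac{1}{2} + 2 \cdot \frac{1}{7} = -1 + \frac{2}{7} = - \frac{5}{7} \approx -0.71429$)
$2 \cdot 6 \left(-2\right) \left(\left(5 - -3\right) + z\right) = 2 \cdot 6 \left(-2\right) \left(\left(5 - -3\right) - \frac{5}{7}\right) = 12 \left(-2\right) \left(\left(5 + 3\right) - \frac{5}{7}\right) = - 24 \left(8 - \frac{5}{7}\right) = \left(-24\right) \frac{51}{7} = - \frac{1224}{7}$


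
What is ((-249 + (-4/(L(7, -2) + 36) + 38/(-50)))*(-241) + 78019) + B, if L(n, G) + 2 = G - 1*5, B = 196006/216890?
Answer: 87998160154/636525 ≈ 1.3825e+5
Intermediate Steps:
B = 4261/4715 (B = 196006*(1/216890) = 4261/4715 ≈ 0.90371)
L(n, G) = -7 + G (L(n, G) = -2 + (G - 1*5) = -2 + (G - 5) = -2 + (-5 + G) = -7 + G)
((-249 + (-4/(L(7, -2) + 36) + 38/(-50)))*(-241) + 78019) + B = ((-249 + (-4/((-7 - 2) + 36) + 38/(-50)))*(-241) + 78019) + 4261/4715 = ((-249 + (-4/(-9 + 36) + 38*(-1/50)))*(-241) + 78019) + 4261/4715 = ((-249 + (-4/27 - 19/25))*(-241) + 78019) + 4261/4715 = ((-249 - 613/675)*(-241) + 78019) + 4261/4715 = (-168688/675*(-241) + 78019) + 4261/4715 = (40653808/675 + 78019) + 4261/4715 = 93316633/675 + 4261/4715 = 87998160154/636525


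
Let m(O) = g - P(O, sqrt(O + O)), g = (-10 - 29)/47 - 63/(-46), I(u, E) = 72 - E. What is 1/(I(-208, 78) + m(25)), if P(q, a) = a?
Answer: 5104482/18870835 - 4674244*sqrt(2)/18870835 ≈ -0.079800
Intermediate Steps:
g = 1167/2162 (g = -39*1/47 - 63*(-1/46) = -39/47 + 63/46 = 1167/2162 ≈ 0.53978)
m(O) = 1167/2162 - sqrt(2)*sqrt(O) (m(O) = 1167/2162 - sqrt(O + O) = 1167/2162 - sqrt(2*O) = 1167/2162 - sqrt(2)*sqrt(O))
1/(I(-208, 78) + m(25)) = 1/((72 - 1*78) + (1167/2162 - sqrt(2)*sqrt(25))) = 1/((72 - 78) + (1167/2162 - 1*sqrt(2)*5)) = 1/(-6 + (1167/2162 - 5*sqrt(2))) = 1/(-11805/2162 - 5*sqrt(2))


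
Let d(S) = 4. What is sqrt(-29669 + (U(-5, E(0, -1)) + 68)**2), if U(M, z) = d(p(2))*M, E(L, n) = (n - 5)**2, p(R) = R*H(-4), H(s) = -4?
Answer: I*sqrt(27365) ≈ 165.42*I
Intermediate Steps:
p(R) = -4*R (p(R) = R*(-4) = -4*R)
E(L, n) = (-5 + n)**2
U(M, z) = 4*M
sqrt(-29669 + (U(-5, E(0, -1)) + 68)**2) = sqrt(-29669 + (4*(-5) + 68)**2) = sqrt(-29669 + (-20 + 68)**2) = sqrt(-29669 + 48**2) = sqrt(-29669 + 2304) = sqrt(-27365) = I*sqrt(27365)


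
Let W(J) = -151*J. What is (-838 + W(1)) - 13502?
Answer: -14491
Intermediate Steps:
(-838 + W(1)) - 13502 = (-838 - 151*1) - 13502 = (-838 - 151) - 13502 = -989 - 13502 = -14491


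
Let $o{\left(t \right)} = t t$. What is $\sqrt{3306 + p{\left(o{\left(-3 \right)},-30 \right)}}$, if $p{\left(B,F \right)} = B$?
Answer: $\sqrt{3315} \approx 57.576$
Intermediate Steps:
$o{\left(t \right)} = t^{2}$
$\sqrt{3306 + p{\left(o{\left(-3 \right)},-30 \right)}} = \sqrt{3306 + \left(-3\right)^{2}} = \sqrt{3306 + 9} = \sqrt{3315}$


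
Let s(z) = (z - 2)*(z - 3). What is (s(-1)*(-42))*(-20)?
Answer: 10080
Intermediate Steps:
s(z) = (-3 + z)*(-2 + z) (s(z) = (-2 + z)*(-3 + z) = (-3 + z)*(-2 + z))
(s(-1)*(-42))*(-20) = ((6 + (-1)² - 5*(-1))*(-42))*(-20) = ((6 + 1 + 5)*(-42))*(-20) = (12*(-42))*(-20) = -504*(-20) = 10080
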